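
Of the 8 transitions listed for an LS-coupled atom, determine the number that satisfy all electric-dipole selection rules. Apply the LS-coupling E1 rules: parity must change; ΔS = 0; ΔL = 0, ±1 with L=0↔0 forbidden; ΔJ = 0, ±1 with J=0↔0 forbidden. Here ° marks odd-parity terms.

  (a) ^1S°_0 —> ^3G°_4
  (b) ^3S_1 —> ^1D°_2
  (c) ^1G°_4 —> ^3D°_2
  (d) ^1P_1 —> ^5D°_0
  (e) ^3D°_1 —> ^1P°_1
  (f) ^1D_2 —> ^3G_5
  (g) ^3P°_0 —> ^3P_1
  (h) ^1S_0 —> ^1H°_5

(a) forbidden (parity, ΔS, ΔL, ΔJ fail)
(b) forbidden (ΔS, ΔL fail)
(c) forbidden (parity, ΔS, ΔL, ΔJ fail)
(d) forbidden (ΔS fails)
(e) forbidden (parity, ΔS fail)
(f) forbidden (parity, ΔS, ΔL, ΔJ fail)
(g) allowed
(h) forbidden (ΔL, ΔJ fail)
Total allowed: 1 of 8.

1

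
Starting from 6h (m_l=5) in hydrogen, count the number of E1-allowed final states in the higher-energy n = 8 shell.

E1 requires Δl = ±1, so l_f ∈ {4, 6}; with 0 ≤ l_f ≤ n_f−1 = 7, the allowed l_f values are {4, 6}.
For l_f = 4: m_f ∈ {m_i−1, m_i, m_i+1} ∩ [−4, 4] = {4} → 1 state.
For l_f = 6: m_f ∈ {m_i−1, m_i, m_i+1} ∩ [−6, 6] = {4, 5, 6} → 3 states.
Total: 4.

4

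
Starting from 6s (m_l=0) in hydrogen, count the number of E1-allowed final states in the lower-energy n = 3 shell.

E1 requires Δl = ±1, so l_f ∈ {-1, 1}; with 0 ≤ l_f ≤ n_f−1 = 2, the allowed l_f values are {1}.
For l_f = 1: m_f ∈ {m_i−1, m_i, m_i+1} ∩ [−1, 1] = {-1, 0, 1} → 3 states.
Total: 3.

3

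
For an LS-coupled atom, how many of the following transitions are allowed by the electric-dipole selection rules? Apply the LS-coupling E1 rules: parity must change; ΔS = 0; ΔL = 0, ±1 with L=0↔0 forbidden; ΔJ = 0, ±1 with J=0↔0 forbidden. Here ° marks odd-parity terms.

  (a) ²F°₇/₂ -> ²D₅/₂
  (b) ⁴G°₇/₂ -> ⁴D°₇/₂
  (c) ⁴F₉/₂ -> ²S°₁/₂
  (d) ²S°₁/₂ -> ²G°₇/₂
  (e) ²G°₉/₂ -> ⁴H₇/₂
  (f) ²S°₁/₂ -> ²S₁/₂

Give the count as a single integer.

(a) allowed
(b) forbidden (parity, ΔL fail)
(c) forbidden (ΔS, ΔL, ΔJ fail)
(d) forbidden (parity, ΔL, ΔJ fail)
(e) forbidden (ΔS fails)
(f) forbidden (ΔL fails)
Total allowed: 1 of 6.

1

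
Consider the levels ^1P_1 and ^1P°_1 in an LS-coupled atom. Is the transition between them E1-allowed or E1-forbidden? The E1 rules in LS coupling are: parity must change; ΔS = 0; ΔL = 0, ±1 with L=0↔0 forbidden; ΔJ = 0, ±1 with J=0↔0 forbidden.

allowed

Initial level: S=0, L=1, J=1, parity even. Final level: S=0, L=1, J=1, parity odd.
Parity must change: even → odd — ✓.
ΔS = 0: S: 0 → 0 — ✓.
ΔL = 0, ±1 (not L=0↔0): L: 1 → 1, ΔL = +0 — ✓.
ΔJ = 0, ±1 (not J=0↔0): J: 1 → 1, ΔJ = +0 — ✓.
All four E1 rules are satisfied.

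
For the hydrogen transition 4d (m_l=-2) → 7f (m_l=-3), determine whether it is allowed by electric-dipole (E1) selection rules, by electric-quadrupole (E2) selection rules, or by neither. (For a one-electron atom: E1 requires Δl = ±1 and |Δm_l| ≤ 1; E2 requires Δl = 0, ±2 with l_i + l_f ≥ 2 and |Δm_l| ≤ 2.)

Δl = 3 − 2 = +1; l_i + l_f = 5.
Δm_l = -1.
E1 (Δl = ±1, |Δm_l| ≤ 1): satisfied.
E2 (Δl = 0,±2, l_i+l_f ≥ 2, |Δm_l| ≤ 2): not satisfied.

E1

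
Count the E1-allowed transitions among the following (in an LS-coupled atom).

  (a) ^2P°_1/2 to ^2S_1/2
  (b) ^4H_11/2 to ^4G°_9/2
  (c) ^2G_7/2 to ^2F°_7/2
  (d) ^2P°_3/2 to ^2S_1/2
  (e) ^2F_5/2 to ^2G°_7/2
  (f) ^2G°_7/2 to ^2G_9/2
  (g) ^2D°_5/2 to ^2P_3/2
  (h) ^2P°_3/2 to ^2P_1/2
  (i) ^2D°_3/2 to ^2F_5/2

9

(a) allowed
(b) allowed
(c) allowed
(d) allowed
(e) allowed
(f) allowed
(g) allowed
(h) allowed
(i) allowed
Total allowed: 9 of 9.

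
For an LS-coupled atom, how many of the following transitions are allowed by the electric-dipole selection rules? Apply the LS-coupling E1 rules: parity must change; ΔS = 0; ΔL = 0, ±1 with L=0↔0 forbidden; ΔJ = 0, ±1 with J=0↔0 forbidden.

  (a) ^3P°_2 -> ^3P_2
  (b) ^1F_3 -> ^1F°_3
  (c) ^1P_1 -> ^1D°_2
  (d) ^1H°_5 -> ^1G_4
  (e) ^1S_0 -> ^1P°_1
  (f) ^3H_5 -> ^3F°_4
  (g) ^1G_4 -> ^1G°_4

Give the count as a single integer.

6

(a) allowed
(b) allowed
(c) allowed
(d) allowed
(e) allowed
(f) forbidden (ΔL fails)
(g) allowed
Total allowed: 6 of 7.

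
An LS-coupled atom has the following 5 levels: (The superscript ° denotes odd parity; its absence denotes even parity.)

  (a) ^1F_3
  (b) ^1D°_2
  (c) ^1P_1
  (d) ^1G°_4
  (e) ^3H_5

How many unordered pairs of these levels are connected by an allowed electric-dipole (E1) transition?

3

(a)–(b): allowed.
(a)–(c): forbidden (parity, ΔL, ΔJ).
(a)–(d): allowed.
(a)–(e): forbidden (parity, ΔS, ΔL, ΔJ).
(b)–(c): allowed.
(b)–(d): forbidden (parity, ΔL, ΔJ).
(b)–(e): forbidden (ΔS, ΔL, ΔJ).
(c)–(d): forbidden (ΔL, ΔJ).
(c)–(e): forbidden (parity, ΔS, ΔL, ΔJ).
(d)–(e): forbidden (ΔS).
Allowed pairs: 3 of 10.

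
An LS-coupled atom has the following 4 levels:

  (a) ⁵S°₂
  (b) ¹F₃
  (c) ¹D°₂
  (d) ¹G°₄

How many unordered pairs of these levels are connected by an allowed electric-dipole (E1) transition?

2

(a)–(b): forbidden (ΔS, ΔL).
(a)–(c): forbidden (parity, ΔS, ΔL).
(a)–(d): forbidden (parity, ΔS, ΔL, ΔJ).
(b)–(c): allowed.
(b)–(d): allowed.
(c)–(d): forbidden (parity, ΔL, ΔJ).
Allowed pairs: 2 of 6.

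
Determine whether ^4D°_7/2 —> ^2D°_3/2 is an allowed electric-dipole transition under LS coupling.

forbidden

Reading off the term symbols: S 3/2→1/2, L 2→2, J 7/2→3/2, parity odd→odd.
ΔJ = 0, ±1 (not J=0↔0): J: 7/2 → 3/2, ΔJ = -2 — ✗.
ΔL = 0, ±1 (not L=0↔0): L: 2 → 2, ΔL = +0 — ✓.
ΔS = 0: S: 3/2 → 1/2 — ✗.
Parity must change: odd → odd — ✗.
Rule(s) violated: parity, ΔS, ΔJ.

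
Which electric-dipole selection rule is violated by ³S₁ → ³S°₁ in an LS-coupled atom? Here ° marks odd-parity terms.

Reading off the term symbols: S 1→1, L 0→0, J 1→1, parity even→odd.
Parity must change: even → odd — ok.
ΔS = 0: S: 1 → 1 — ok.
ΔL = 0, ±1 (not L=0↔0): L: 0 → 0, ΔL = +0 — fails.
ΔJ = 0, ±1 (not J=0↔0): J: 1 → 1, ΔJ = +0 — ok.

the L=0 ↔ L=0 exclusion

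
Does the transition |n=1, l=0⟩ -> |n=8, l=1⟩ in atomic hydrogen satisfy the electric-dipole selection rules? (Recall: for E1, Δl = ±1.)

allowed

l: 0 → 1 (Δl = +1). Δl = ±1 passes.
All E1 selection rules are satisfied.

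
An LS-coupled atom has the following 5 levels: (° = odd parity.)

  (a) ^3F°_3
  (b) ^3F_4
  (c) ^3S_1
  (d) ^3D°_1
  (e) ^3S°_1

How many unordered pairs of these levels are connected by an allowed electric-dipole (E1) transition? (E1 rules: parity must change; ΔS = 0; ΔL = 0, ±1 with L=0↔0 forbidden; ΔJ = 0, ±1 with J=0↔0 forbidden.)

1

(a)–(b): allowed.
(a)–(c): forbidden (ΔL, ΔJ).
(a)–(d): forbidden (parity, ΔJ).
(a)–(e): forbidden (parity, ΔL, ΔJ).
(b)–(c): forbidden (parity, ΔL, ΔJ).
(b)–(d): forbidden (ΔJ).
(b)–(e): forbidden (ΔL, ΔJ).
(c)–(d): forbidden (ΔL).
(c)–(e): forbidden (ΔL).
(d)–(e): forbidden (parity, ΔL).
Allowed pairs: 1 of 10.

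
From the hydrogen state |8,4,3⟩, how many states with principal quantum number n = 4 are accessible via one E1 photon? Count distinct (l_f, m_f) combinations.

E1 requires Δl = ±1, so l_f ∈ {3, 5}; with 0 ≤ l_f ≤ n_f−1 = 3, the allowed l_f values are {3}.
For l_f = 3: m_f ∈ {m_i−1, m_i, m_i+1} ∩ [−3, 3] = {2, 3} → 2 states.
Total: 2.

2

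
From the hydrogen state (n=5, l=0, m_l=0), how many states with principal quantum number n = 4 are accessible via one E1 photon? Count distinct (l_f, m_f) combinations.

3

E1 requires Δl = ±1, so l_f ∈ {-1, 1}; with 0 ≤ l_f ≤ n_f−1 = 3, the allowed l_f values are {1}.
For l_f = 1: m_f ∈ {m_i−1, m_i, m_i+1} ∩ [−1, 1] = {-1, 0, 1} → 3 states.
Total: 3.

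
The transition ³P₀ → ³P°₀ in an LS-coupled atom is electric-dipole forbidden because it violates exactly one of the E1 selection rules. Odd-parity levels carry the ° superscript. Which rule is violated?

the J=0 ↔ J=0 exclusion

Parity must change: even → odd — passes.
ΔS = 0: S: 1 → 1 — passes.
ΔL = 0, ±1 (not L=0↔0): L: 1 → 1, ΔL = +0 — passes.
ΔJ = 0, ±1 (not J=0↔0): J: 0 → 0, ΔJ = +0 — fails.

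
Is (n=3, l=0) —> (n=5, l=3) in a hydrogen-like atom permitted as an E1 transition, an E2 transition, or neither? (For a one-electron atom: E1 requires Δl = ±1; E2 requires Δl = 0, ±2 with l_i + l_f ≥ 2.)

neither

Δl = 3 − 0 = +3; l_i + l_f = 3.
E1 (Δl = ±1): not satisfied.
E2 (Δl = 0,±2, l_i+l_f ≥ 2): not satisfied.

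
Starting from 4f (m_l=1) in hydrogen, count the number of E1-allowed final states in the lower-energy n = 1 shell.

0

E1 requires l_f ∈ {2, 4}, but neither lies in [0, 0], so no final state is reachable.
Total: 0.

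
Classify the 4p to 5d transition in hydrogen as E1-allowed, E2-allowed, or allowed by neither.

Δl = 2 − 1 = +1; l_i + l_f = 3.
E1 (Δl = ±1): satisfied.
E2 (Δl = 0,±2, l_i+l_f ≥ 2): not satisfied.

E1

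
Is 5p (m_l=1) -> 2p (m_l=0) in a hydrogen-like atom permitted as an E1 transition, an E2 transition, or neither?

Δl = 1 − 1 = +0; l_i + l_f = 2.
Δm_l = -1.
E1 (Δl = ±1, |Δm_l| ≤ 1): not satisfied.
E2 (Δl = 0,±2, l_i+l_f ≥ 2, |Δm_l| ≤ 2): satisfied.

E2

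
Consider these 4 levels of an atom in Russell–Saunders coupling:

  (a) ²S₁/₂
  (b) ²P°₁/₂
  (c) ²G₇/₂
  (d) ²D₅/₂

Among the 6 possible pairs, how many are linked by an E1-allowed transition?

1

(a)–(b): allowed.
(a)–(c): forbidden (parity, ΔL, ΔJ).
(a)–(d): forbidden (parity, ΔL, ΔJ).
(b)–(c): forbidden (ΔL, ΔJ).
(b)–(d): forbidden (ΔJ).
(c)–(d): forbidden (parity, ΔL).
Allowed pairs: 1 of 6.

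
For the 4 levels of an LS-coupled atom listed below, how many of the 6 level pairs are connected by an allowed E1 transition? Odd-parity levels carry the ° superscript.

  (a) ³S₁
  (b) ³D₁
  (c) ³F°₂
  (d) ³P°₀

(a)–(b): forbidden (parity, ΔL).
(a)–(c): forbidden (ΔL).
(a)–(d): allowed.
(b)–(c): allowed.
(b)–(d): allowed.
(c)–(d): forbidden (parity, ΔL, ΔJ).
Allowed pairs: 3 of 6.

3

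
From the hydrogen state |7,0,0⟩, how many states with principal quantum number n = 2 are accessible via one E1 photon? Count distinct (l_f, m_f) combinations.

3

E1 requires Δl = ±1, so l_f ∈ {-1, 1}; with 0 ≤ l_f ≤ n_f−1 = 1, the allowed l_f values are {1}.
For l_f = 1: m_f ∈ {m_i−1, m_i, m_i+1} ∩ [−1, 1] = {-1, 0, 1} → 3 states.
Total: 3.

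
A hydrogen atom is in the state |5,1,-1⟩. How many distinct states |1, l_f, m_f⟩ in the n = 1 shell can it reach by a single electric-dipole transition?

E1 requires Δl = ±1, so l_f ∈ {0, 2}; with 0 ≤ l_f ≤ n_f−1 = 0, the allowed l_f values are {0}.
For l_f = 0: m_f ∈ {m_i−1, m_i, m_i+1} ∩ [−0, 0] = {0} → 1 state.
Total: 1.

1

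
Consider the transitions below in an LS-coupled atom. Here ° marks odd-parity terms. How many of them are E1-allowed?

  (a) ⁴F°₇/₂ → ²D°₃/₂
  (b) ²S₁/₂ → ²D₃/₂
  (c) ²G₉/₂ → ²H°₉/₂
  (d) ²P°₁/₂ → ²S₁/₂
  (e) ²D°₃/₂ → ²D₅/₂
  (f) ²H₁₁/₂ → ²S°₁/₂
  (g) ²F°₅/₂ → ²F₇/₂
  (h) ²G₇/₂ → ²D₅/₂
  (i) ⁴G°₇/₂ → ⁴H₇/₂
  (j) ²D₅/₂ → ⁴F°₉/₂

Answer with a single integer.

5

(a) forbidden (parity, ΔS, ΔJ fail)
(b) forbidden (parity, ΔL fail)
(c) allowed
(d) allowed
(e) allowed
(f) forbidden (ΔL, ΔJ fail)
(g) allowed
(h) forbidden (parity, ΔL fail)
(i) allowed
(j) forbidden (ΔS, ΔJ fail)
Total allowed: 5 of 10.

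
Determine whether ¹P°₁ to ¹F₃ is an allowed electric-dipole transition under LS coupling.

Initial level: S=0, L=1, J=1, parity odd. Final level: S=0, L=3, J=3, parity even.
ΔJ = 0, ±1 (not J=0↔0): J: 1 → 3, ΔJ = +2 — fails.
ΔL = 0, ±1 (not L=0↔0): L: 1 → 3, ΔL = +2 — fails.
ΔS = 0: S: 0 → 0 — ok.
Parity must change: odd → even — ok.
Rule(s) violated: ΔL, ΔJ.

forbidden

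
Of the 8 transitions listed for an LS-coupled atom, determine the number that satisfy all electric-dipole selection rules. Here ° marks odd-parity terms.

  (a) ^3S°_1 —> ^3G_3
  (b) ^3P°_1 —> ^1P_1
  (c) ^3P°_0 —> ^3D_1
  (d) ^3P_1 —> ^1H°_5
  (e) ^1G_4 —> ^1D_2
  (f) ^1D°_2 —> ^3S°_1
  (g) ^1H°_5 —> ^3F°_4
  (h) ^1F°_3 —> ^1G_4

(a) forbidden (ΔL, ΔJ fail)
(b) forbidden (ΔS fails)
(c) allowed
(d) forbidden (ΔS, ΔL, ΔJ fail)
(e) forbidden (parity, ΔL, ΔJ fail)
(f) forbidden (parity, ΔS, ΔL fail)
(g) forbidden (parity, ΔS, ΔL fail)
(h) allowed
Total allowed: 2 of 8.

2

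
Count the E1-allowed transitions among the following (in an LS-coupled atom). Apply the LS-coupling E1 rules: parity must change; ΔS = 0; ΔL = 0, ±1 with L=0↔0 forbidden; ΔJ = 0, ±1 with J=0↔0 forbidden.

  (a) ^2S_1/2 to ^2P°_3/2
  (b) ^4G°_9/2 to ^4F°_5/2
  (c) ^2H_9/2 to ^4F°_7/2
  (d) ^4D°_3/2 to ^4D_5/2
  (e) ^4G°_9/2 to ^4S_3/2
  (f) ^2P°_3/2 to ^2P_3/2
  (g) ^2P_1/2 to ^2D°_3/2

(a) allowed
(b) forbidden (parity, ΔJ fail)
(c) forbidden (ΔS, ΔL fail)
(d) allowed
(e) forbidden (ΔL, ΔJ fail)
(f) allowed
(g) allowed
Total allowed: 4 of 7.

4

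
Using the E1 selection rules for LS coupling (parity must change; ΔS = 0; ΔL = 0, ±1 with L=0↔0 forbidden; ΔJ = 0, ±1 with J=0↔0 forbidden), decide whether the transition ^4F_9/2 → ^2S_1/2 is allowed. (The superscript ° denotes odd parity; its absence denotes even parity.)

forbidden

Initial level: S=3/2, L=3, J=9/2, parity even. Final level: S=1/2, L=0, J=1/2, parity even.
ΔJ = 0, ±1 (not J=0↔0): J: 9/2 → 1/2, ΔJ = -4 — ✗.
ΔL = 0, ±1 (not L=0↔0): L: 3 → 0, ΔL = -3 — ✗.
Parity must change: even → even — ✗.
ΔS = 0: S: 3/2 → 1/2 — ✗.
Rule(s) violated: parity, ΔS, ΔL, ΔJ.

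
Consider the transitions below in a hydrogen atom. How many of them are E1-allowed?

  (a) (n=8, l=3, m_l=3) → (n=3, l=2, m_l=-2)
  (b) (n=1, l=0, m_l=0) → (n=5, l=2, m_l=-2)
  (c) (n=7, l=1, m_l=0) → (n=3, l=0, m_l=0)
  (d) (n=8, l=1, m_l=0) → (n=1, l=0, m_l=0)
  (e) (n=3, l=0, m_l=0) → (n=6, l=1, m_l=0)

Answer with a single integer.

3

(a) forbidden — Δm_l = -5 (E1 requires Δm_l = 0, ±1)
(b) forbidden — Δl = +2 (E1 requires Δl = ±1); Δm_l = -2 (E1 requires Δm_l = 0, ±1)
(c) allowed
(d) allowed
(e) allowed
Total allowed: 3 of 5.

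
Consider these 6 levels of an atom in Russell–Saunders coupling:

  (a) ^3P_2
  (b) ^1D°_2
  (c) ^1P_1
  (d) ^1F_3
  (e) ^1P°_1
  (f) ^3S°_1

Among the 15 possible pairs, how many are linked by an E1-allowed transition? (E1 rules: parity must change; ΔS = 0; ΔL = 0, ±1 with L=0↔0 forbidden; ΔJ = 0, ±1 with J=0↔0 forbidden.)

(a)–(b): forbidden (ΔS).
(a)–(c): forbidden (parity, ΔS).
(a)–(d): forbidden (parity, ΔS, ΔL).
(a)–(e): forbidden (ΔS).
(a)–(f): allowed.
(b)–(c): allowed.
(b)–(d): allowed.
(b)–(e): forbidden (parity).
(b)–(f): forbidden (parity, ΔS, ΔL).
(c)–(d): forbidden (parity, ΔL, ΔJ).
(c)–(e): allowed.
(c)–(f): forbidden (ΔS).
(d)–(e): forbidden (ΔL, ΔJ).
(d)–(f): forbidden (ΔS, ΔL, ΔJ).
(e)–(f): forbidden (parity, ΔS).
Allowed pairs: 4 of 15.

4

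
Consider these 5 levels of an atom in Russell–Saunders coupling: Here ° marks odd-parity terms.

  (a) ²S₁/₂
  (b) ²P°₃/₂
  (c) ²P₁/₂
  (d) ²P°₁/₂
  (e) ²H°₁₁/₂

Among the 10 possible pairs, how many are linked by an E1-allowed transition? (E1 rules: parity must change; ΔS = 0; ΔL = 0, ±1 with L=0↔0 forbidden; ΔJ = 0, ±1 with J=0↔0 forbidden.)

4

(a)–(b): allowed.
(a)–(c): forbidden (parity).
(a)–(d): allowed.
(a)–(e): forbidden (ΔL, ΔJ).
(b)–(c): allowed.
(b)–(d): forbidden (parity).
(b)–(e): forbidden (parity, ΔL, ΔJ).
(c)–(d): allowed.
(c)–(e): forbidden (ΔL, ΔJ).
(d)–(e): forbidden (parity, ΔL, ΔJ).
Allowed pairs: 4 of 10.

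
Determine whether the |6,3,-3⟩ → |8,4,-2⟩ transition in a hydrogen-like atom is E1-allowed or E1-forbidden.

l: 3 → 4 (Δl = +1). Δl = ±1 ✓.
m_l: -3 → -2 (Δm_l = +1). |Δm_l| ≤ 1 ✓.
All E1 selection rules are satisfied.

allowed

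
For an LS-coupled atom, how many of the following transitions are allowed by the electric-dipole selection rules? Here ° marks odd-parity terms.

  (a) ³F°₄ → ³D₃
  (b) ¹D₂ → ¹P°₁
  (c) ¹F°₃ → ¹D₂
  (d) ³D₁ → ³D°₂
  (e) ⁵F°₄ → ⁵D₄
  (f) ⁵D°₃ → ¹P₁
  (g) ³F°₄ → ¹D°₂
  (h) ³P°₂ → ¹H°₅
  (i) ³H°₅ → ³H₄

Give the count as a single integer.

6

(a) allowed
(b) allowed
(c) allowed
(d) allowed
(e) allowed
(f) forbidden (ΔS, ΔJ fail)
(g) forbidden (parity, ΔS, ΔJ fail)
(h) forbidden (parity, ΔS, ΔL, ΔJ fail)
(i) allowed
Total allowed: 6 of 9.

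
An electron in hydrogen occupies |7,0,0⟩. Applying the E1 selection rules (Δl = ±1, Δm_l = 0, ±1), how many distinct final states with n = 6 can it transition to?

3

E1 requires Δl = ±1, so l_f ∈ {-1, 1}; with 0 ≤ l_f ≤ n_f−1 = 5, the allowed l_f values are {1}.
For l_f = 1: m_f ∈ {m_i−1, m_i, m_i+1} ∩ [−1, 1] = {-1, 0, 1} → 3 states.
Total: 3.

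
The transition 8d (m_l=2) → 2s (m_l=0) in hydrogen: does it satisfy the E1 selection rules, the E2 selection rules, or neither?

Δl = 0 − 2 = -2; l_i + l_f = 2.
Δm_l = -2.
E1 (Δl = ±1, |Δm_l| ≤ 1): not satisfied.
E2 (Δl = 0,±2, l_i+l_f ≥ 2, |Δm_l| ≤ 2): satisfied.

E2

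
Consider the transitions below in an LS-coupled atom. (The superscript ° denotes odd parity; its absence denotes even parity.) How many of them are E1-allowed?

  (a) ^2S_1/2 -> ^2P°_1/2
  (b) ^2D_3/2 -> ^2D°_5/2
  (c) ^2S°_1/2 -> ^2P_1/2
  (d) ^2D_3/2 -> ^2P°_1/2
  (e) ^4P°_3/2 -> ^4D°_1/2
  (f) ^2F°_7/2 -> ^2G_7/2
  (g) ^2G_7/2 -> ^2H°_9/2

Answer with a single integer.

6

(a) allowed
(b) allowed
(c) allowed
(d) allowed
(e) forbidden (parity fails)
(f) allowed
(g) allowed
Total allowed: 6 of 7.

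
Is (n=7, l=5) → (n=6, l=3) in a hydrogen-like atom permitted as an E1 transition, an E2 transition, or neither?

E2

Δl = 3 − 5 = -2; l_i + l_f = 8.
E1 (Δl = ±1): not satisfied.
E2 (Δl = 0,±2, l_i+l_f ≥ 2): satisfied.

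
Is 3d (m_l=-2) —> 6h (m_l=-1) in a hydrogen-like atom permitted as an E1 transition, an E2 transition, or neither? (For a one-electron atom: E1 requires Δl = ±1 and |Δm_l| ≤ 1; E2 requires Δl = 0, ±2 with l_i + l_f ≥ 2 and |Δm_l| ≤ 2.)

neither

Δl = 5 − 2 = +3; l_i + l_f = 7.
Δm_l = +1.
E1 (Δl = ±1, |Δm_l| ≤ 1): not satisfied.
E2 (Δl = 0,±2, l_i+l_f ≥ 2, |Δm_l| ≤ 2): not satisfied.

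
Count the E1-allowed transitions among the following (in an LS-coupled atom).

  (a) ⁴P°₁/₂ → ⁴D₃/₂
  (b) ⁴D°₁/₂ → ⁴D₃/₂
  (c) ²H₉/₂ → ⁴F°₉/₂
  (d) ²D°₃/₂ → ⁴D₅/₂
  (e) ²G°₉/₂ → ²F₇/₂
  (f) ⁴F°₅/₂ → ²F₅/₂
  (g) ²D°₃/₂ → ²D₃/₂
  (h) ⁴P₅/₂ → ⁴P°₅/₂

5

(a) allowed
(b) allowed
(c) forbidden (ΔS, ΔL fail)
(d) forbidden (ΔS fails)
(e) allowed
(f) forbidden (ΔS fails)
(g) allowed
(h) allowed
Total allowed: 5 of 8.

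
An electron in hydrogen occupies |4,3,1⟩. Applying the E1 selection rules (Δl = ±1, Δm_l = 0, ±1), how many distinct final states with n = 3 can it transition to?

E1 requires Δl = ±1, so l_f ∈ {2, 4}; with 0 ≤ l_f ≤ n_f−1 = 2, the allowed l_f values are {2}.
For l_f = 2: m_f ∈ {m_i−1, m_i, m_i+1} ∩ [−2, 2] = {0, 1, 2} → 3 states.
Total: 3.

3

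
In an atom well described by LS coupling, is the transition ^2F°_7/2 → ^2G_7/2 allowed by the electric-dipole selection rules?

allowed

Initial level: S=1/2, L=3, J=7/2, parity odd. Final level: S=1/2, L=4, J=7/2, parity even.
Parity must change: odd → even — ok.
ΔS = 0: S: 1/2 → 1/2 — ok.
ΔL = 0, ±1 (not L=0↔0): L: 3 → 4, ΔL = +1 — ok.
ΔJ = 0, ±1 (not J=0↔0): J: 7/2 → 7/2, ΔJ = +0 — ok.
All four E1 rules are satisfied.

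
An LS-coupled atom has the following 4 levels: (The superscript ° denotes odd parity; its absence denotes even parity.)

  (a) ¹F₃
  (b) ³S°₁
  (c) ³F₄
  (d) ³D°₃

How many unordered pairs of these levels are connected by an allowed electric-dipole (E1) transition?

1

(a)–(b): forbidden (ΔS, ΔL, ΔJ).
(a)–(c): forbidden (parity, ΔS).
(a)–(d): forbidden (ΔS).
(b)–(c): forbidden (ΔL, ΔJ).
(b)–(d): forbidden (parity, ΔL, ΔJ).
(c)–(d): allowed.
Allowed pairs: 1 of 6.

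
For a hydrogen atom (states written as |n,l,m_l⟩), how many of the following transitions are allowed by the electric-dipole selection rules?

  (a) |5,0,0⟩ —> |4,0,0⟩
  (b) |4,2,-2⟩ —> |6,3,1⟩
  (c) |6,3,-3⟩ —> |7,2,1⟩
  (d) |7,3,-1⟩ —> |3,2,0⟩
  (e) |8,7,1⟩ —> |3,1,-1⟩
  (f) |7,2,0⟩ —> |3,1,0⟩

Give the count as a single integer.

(a) forbidden — Δl = +0 (E1 requires Δl = ±1)
(b) forbidden — Δm_l = +3 (E1 requires Δm_l = 0, ±1)
(c) forbidden — Δm_l = +4 (E1 requires Δm_l = 0, ±1)
(d) allowed
(e) forbidden — Δl = -6 (E1 requires Δl = ±1); Δm_l = -2 (E1 requires Δm_l = 0, ±1)
(f) allowed
Total allowed: 2 of 6.

2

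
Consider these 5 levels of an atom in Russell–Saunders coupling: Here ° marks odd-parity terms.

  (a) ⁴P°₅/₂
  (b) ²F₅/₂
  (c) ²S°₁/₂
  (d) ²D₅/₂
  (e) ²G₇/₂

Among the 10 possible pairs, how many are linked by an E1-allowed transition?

0

(a)–(b): forbidden (ΔS, ΔL).
(a)–(c): forbidden (parity, ΔS, ΔJ).
(a)–(d): forbidden (ΔS).
(a)–(e): forbidden (ΔS, ΔL).
(b)–(c): forbidden (ΔL, ΔJ).
(b)–(d): forbidden (parity).
(b)–(e): forbidden (parity).
(c)–(d): forbidden (ΔL, ΔJ).
(c)–(e): forbidden (ΔL, ΔJ).
(d)–(e): forbidden (parity, ΔL).
Allowed pairs: 0 of 10.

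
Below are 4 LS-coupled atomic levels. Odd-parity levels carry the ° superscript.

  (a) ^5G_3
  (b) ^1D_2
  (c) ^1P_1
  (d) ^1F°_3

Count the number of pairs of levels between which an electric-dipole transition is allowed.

1

(a)–(b): forbidden (parity, ΔS, ΔL).
(a)–(c): forbidden (parity, ΔS, ΔL, ΔJ).
(a)–(d): forbidden (ΔS).
(b)–(c): forbidden (parity).
(b)–(d): allowed.
(c)–(d): forbidden (ΔL, ΔJ).
Allowed pairs: 1 of 6.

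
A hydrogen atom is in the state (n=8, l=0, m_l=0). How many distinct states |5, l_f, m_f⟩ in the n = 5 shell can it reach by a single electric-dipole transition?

3

E1 requires Δl = ±1, so l_f ∈ {-1, 1}; with 0 ≤ l_f ≤ n_f−1 = 4, the allowed l_f values are {1}.
For l_f = 1: m_f ∈ {m_i−1, m_i, m_i+1} ∩ [−1, 1] = {-1, 0, 1} → 3 states.
Total: 3.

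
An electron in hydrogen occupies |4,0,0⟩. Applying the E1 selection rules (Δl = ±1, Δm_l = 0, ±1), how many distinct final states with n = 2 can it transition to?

E1 requires Δl = ±1, so l_f ∈ {-1, 1}; with 0 ≤ l_f ≤ n_f−1 = 1, the allowed l_f values are {1}.
For l_f = 1: m_f ∈ {m_i−1, m_i, m_i+1} ∩ [−1, 1] = {-1, 0, 1} → 3 states.
Total: 3.

3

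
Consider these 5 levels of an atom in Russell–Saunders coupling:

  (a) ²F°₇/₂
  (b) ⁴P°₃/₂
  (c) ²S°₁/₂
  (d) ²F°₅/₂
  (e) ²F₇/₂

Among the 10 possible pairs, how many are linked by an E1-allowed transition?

2

(a)–(b): forbidden (parity, ΔS, ΔL, ΔJ).
(a)–(c): forbidden (parity, ΔL, ΔJ).
(a)–(d): forbidden (parity).
(a)–(e): allowed.
(b)–(c): forbidden (parity, ΔS).
(b)–(d): forbidden (parity, ΔS, ΔL).
(b)–(e): forbidden (ΔS, ΔL, ΔJ).
(c)–(d): forbidden (parity, ΔL, ΔJ).
(c)–(e): forbidden (ΔL, ΔJ).
(d)–(e): allowed.
Allowed pairs: 2 of 10.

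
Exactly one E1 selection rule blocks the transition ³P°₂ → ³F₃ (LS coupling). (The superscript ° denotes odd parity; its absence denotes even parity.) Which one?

the ΔL = 0, ±1 rule

Reading off the term symbols: S 1→1, L 1→3, J 2→3, parity odd→even.
Parity must change: odd → even — ✓.
ΔS = 0: S: 1 → 1 — ✓.
ΔL = 0, ±1 (not L=0↔0): L: 1 → 3, ΔL = +2 — ✗.
ΔJ = 0, ±1 (not J=0↔0): J: 2 → 3, ΔJ = +1 — ✓.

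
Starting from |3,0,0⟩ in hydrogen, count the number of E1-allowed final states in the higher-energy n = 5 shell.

3

E1 requires Δl = ±1, so l_f ∈ {-1, 1}; with 0 ≤ l_f ≤ n_f−1 = 4, the allowed l_f values are {1}.
For l_f = 1: m_f ∈ {m_i−1, m_i, m_i+1} ∩ [−1, 1] = {-1, 0, 1} → 3 states.
Total: 3.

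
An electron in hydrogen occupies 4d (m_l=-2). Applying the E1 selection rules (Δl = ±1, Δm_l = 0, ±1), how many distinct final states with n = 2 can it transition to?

1

E1 requires Δl = ±1, so l_f ∈ {1, 3}; with 0 ≤ l_f ≤ n_f−1 = 1, the allowed l_f values are {1}.
For l_f = 1: m_f ∈ {m_i−1, m_i, m_i+1} ∩ [−1, 1] = {-1} → 1 state.
Total: 1.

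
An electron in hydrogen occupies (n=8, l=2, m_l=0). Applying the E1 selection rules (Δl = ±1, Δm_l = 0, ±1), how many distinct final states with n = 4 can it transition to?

E1 requires Δl = ±1, so l_f ∈ {1, 3}; with 0 ≤ l_f ≤ n_f−1 = 3, the allowed l_f values are {1, 3}.
For l_f = 1: m_f ∈ {m_i−1, m_i, m_i+1} ∩ [−1, 1] = {-1, 0, 1} → 3 states.
For l_f = 3: m_f ∈ {m_i−1, m_i, m_i+1} ∩ [−3, 3] = {-1, 0, 1} → 3 states.
Total: 6.

6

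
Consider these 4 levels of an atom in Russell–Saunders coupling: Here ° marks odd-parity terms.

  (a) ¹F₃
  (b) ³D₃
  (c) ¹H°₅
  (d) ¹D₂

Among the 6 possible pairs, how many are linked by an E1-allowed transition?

0

(a)–(b): forbidden (parity, ΔS).
(a)–(c): forbidden (ΔL, ΔJ).
(a)–(d): forbidden (parity).
(b)–(c): forbidden (ΔS, ΔL, ΔJ).
(b)–(d): forbidden (parity, ΔS).
(c)–(d): forbidden (ΔL, ΔJ).
Allowed pairs: 0 of 6.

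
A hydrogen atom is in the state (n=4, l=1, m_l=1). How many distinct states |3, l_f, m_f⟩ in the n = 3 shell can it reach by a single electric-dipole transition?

4

E1 requires Δl = ±1, so l_f ∈ {0, 2}; with 0 ≤ l_f ≤ n_f−1 = 2, the allowed l_f values are {0, 2}.
For l_f = 0: m_f ∈ {m_i−1, m_i, m_i+1} ∩ [−0, 0] = {0} → 1 state.
For l_f = 2: m_f ∈ {m_i−1, m_i, m_i+1} ∩ [−2, 2] = {0, 1, 2} → 3 states.
Total: 4.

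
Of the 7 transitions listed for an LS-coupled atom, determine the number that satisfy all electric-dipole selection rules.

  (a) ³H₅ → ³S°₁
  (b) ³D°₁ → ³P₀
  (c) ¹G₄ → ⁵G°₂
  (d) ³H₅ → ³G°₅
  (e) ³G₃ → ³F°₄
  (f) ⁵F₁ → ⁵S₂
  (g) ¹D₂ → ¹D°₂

(a) forbidden (ΔL, ΔJ fail)
(b) allowed
(c) forbidden (ΔS, ΔJ fail)
(d) allowed
(e) allowed
(f) forbidden (parity, ΔL fail)
(g) allowed
Total allowed: 4 of 7.

4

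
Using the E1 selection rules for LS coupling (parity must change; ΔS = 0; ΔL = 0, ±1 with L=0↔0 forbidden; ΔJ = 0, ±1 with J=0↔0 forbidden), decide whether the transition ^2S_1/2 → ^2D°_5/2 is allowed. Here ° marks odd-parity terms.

forbidden

Parity must change: even → odd — ✓.
ΔS = 0: S: 1/2 → 1/2 — ✓.
ΔL = 0, ±1 (not L=0↔0): L: 0 → 2, ΔL = +2 — ✗.
ΔJ = 0, ±1 (not J=0↔0): J: 1/2 → 5/2, ΔJ = +2 — ✗.
Rule(s) violated: ΔL, ΔJ.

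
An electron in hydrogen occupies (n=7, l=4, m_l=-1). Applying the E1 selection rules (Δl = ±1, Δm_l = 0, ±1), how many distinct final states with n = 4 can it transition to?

3

E1 requires Δl = ±1, so l_f ∈ {3, 5}; with 0 ≤ l_f ≤ n_f−1 = 3, the allowed l_f values are {3}.
For l_f = 3: m_f ∈ {m_i−1, m_i, m_i+1} ∩ [−3, 3] = {-2, -1, 0} → 3 states.
Total: 3.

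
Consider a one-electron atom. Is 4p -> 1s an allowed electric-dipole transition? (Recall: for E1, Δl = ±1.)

Initial l = 1, final l = 0, so Δl = -1. E1 requires Δl = ±1: passes.
All E1 selection rules are satisfied.

allowed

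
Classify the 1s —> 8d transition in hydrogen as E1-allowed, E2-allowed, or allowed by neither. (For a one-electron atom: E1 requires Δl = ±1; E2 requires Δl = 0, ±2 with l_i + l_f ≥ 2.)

E2

Δl = 2 − 0 = +2; l_i + l_f = 2.
E1 (Δl = ±1): not satisfied.
E2 (Δl = 0,±2, l_i+l_f ≥ 2): satisfied.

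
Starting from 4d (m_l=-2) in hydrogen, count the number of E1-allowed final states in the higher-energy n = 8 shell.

4

E1 requires Δl = ±1, so l_f ∈ {1, 3}; with 0 ≤ l_f ≤ n_f−1 = 7, the allowed l_f values are {1, 3}.
For l_f = 1: m_f ∈ {m_i−1, m_i, m_i+1} ∩ [−1, 1] = {-1} → 1 state.
For l_f = 3: m_f ∈ {m_i−1, m_i, m_i+1} ∩ [−3, 3] = {-3, -2, -1} → 3 states.
Total: 4.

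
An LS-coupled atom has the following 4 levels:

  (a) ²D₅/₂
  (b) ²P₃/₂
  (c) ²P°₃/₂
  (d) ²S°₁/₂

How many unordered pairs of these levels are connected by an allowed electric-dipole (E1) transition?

(a)–(b): forbidden (parity).
(a)–(c): allowed.
(a)–(d): forbidden (ΔL, ΔJ).
(b)–(c): allowed.
(b)–(d): allowed.
(c)–(d): forbidden (parity).
Allowed pairs: 3 of 6.

3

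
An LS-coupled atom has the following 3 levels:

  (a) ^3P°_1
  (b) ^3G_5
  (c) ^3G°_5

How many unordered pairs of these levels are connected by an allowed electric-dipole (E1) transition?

(a)–(b): forbidden (ΔL, ΔJ).
(a)–(c): forbidden (parity, ΔL, ΔJ).
(b)–(c): allowed.
Allowed pairs: 1 of 3.

1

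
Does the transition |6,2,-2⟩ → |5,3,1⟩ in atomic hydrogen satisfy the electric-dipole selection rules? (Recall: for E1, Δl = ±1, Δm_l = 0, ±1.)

Δl = 3 − 2 = +1; the E1 rule Δl = ±1 is ✓.
Δm_l = 1 − (-2) = +3. E1 requires Δm_l = 0, ±1: ✗.
The transition is electric-dipole forbidden.

forbidden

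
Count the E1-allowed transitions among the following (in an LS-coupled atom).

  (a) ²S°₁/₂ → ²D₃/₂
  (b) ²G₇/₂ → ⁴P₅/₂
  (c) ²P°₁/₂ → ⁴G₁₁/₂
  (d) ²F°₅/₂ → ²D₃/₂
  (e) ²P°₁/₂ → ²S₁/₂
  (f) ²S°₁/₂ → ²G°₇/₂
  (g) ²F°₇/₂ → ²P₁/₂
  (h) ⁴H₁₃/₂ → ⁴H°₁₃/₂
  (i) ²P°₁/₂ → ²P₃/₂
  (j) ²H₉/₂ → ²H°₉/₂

(a) forbidden (ΔL fails)
(b) forbidden (parity, ΔS, ΔL fail)
(c) forbidden (ΔS, ΔL, ΔJ fail)
(d) allowed
(e) allowed
(f) forbidden (parity, ΔL, ΔJ fail)
(g) forbidden (ΔL, ΔJ fail)
(h) allowed
(i) allowed
(j) allowed
Total allowed: 5 of 10.

5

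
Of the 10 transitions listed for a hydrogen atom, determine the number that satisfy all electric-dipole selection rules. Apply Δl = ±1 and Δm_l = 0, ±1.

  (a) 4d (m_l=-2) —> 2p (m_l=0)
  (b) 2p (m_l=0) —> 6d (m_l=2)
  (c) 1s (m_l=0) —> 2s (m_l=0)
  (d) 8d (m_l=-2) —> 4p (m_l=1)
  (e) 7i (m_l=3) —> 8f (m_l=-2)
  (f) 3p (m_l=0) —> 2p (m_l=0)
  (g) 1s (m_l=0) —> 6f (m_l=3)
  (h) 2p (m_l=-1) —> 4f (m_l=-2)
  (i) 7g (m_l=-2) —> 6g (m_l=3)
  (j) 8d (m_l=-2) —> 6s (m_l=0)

0

(a) forbidden — Δm_l = +2 (E1 requires Δm_l = 0, ±1)
(b) forbidden — Δm_l = +2 (E1 requires Δm_l = 0, ±1)
(c) forbidden — Δl = +0 (E1 requires Δl = ±1)
(d) forbidden — Δm_l = +3 (E1 requires Δm_l = 0, ±1)
(e) forbidden — Δl = -3 (E1 requires Δl = ±1); Δm_l = -5 (E1 requires Δm_l = 0, ±1)
(f) forbidden — Δl = +0 (E1 requires Δl = ±1)
(g) forbidden — Δl = +3 (E1 requires Δl = ±1); Δm_l = +3 (E1 requires Δm_l = 0, ±1)
(h) forbidden — Δl = +2 (E1 requires Δl = ±1)
(i) forbidden — Δl = +0 (E1 requires Δl = ±1); Δm_l = +5 (E1 requires Δm_l = 0, ±1)
(j) forbidden — Δl = -2 (E1 requires Δl = ±1); Δm_l = +2 (E1 requires Δm_l = 0, ±1)
Total allowed: 0 of 10.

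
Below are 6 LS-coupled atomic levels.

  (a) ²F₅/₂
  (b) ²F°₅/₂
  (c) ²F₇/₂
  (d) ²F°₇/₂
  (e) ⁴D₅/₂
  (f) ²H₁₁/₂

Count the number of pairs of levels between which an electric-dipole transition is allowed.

(a)–(b): allowed.
(a)–(c): forbidden (parity).
(a)–(d): allowed.
(a)–(e): forbidden (parity, ΔS).
(a)–(f): forbidden (parity, ΔL, ΔJ).
(b)–(c): allowed.
(b)–(d): forbidden (parity).
(b)–(e): forbidden (ΔS).
(b)–(f): forbidden (ΔL, ΔJ).
(c)–(d): allowed.
(c)–(e): forbidden (parity, ΔS).
(c)–(f): forbidden (parity, ΔL, ΔJ).
(d)–(e): forbidden (ΔS).
(d)–(f): forbidden (ΔL, ΔJ).
(e)–(f): forbidden (parity, ΔS, ΔL, ΔJ).
Allowed pairs: 4 of 15.

4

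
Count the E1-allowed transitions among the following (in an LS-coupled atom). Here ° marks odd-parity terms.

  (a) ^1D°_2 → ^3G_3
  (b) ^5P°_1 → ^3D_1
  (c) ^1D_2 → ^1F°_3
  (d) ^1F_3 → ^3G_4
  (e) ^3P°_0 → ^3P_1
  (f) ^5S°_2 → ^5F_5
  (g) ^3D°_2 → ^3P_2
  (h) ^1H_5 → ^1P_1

(a) forbidden (ΔS, ΔL fail)
(b) forbidden (ΔS fails)
(c) allowed
(d) forbidden (parity, ΔS fail)
(e) allowed
(f) forbidden (ΔL, ΔJ fail)
(g) allowed
(h) forbidden (parity, ΔL, ΔJ fail)
Total allowed: 3 of 8.

3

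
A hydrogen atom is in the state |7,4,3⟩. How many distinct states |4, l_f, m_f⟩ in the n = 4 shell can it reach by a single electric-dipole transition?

E1 requires Δl = ±1, so l_f ∈ {3, 5}; with 0 ≤ l_f ≤ n_f−1 = 3, the allowed l_f values are {3}.
For l_f = 3: m_f ∈ {m_i−1, m_i, m_i+1} ∩ [−3, 3] = {2, 3} → 2 states.
Total: 2.

2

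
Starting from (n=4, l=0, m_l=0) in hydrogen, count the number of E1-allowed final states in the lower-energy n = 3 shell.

3

E1 requires Δl = ±1, so l_f ∈ {-1, 1}; with 0 ≤ l_f ≤ n_f−1 = 2, the allowed l_f values are {1}.
For l_f = 1: m_f ∈ {m_i−1, m_i, m_i+1} ∩ [−1, 1] = {-1, 0, 1} → 3 states.
Total: 3.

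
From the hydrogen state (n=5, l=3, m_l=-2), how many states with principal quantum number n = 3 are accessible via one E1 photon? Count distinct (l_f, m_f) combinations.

2

E1 requires Δl = ±1, so l_f ∈ {2, 4}; with 0 ≤ l_f ≤ n_f−1 = 2, the allowed l_f values are {2}.
For l_f = 2: m_f ∈ {m_i−1, m_i, m_i+1} ∩ [−2, 2] = {-2, -1} → 2 states.
Total: 2.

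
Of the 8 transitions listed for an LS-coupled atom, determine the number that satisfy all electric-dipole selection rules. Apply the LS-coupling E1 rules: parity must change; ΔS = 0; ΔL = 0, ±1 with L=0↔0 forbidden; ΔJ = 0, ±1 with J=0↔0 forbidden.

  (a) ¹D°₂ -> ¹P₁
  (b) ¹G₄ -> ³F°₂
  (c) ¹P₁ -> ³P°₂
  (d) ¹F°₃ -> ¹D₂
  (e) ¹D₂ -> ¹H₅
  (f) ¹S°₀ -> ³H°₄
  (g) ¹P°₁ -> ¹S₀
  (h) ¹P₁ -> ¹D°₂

(a) allowed
(b) forbidden (ΔS, ΔJ fail)
(c) forbidden (ΔS fails)
(d) allowed
(e) forbidden (parity, ΔL, ΔJ fail)
(f) forbidden (parity, ΔS, ΔL, ΔJ fail)
(g) allowed
(h) allowed
Total allowed: 4 of 8.

4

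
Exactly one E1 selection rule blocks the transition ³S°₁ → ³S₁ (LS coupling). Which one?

the L=0 ↔ L=0 exclusion

Reading off the term symbols: S 1→1, L 0→0, J 1→1, parity odd→even.
Parity must change: odd → even — passes.
ΔL = 0, ±1 (not L=0↔0): L: 0 → 0, ΔL = +0 — fails.
ΔS = 0: S: 1 → 1 — passes.
ΔJ = 0, ±1 (not J=0↔0): J: 1 → 1, ΔJ = +0 — passes.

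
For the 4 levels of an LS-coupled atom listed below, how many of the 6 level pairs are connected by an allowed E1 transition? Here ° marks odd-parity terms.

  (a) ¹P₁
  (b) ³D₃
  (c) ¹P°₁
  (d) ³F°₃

(a)–(b): forbidden (parity, ΔS, ΔJ).
(a)–(c): allowed.
(a)–(d): forbidden (ΔS, ΔL, ΔJ).
(b)–(c): forbidden (ΔS, ΔJ).
(b)–(d): allowed.
(c)–(d): forbidden (parity, ΔS, ΔL, ΔJ).
Allowed pairs: 2 of 6.

2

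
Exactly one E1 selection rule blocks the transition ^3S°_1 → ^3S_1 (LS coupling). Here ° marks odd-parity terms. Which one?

Parity must change: odd → even — ok.
ΔS = 0: S: 1 → 1 — ok.
ΔL = 0, ±1 (not L=0↔0): L: 0 → 0, ΔL = +0 — fails.
ΔJ = 0, ±1 (not J=0↔0): J: 1 → 1, ΔJ = +0 — ok.

the L=0 ↔ L=0 exclusion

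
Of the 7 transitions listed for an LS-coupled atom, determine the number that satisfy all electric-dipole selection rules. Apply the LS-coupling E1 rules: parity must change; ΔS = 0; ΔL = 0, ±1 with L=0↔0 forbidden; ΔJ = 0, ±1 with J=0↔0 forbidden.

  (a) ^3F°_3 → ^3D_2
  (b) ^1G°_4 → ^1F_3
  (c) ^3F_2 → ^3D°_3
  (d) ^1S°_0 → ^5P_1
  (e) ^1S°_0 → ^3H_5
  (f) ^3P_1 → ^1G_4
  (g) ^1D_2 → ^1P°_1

(a) allowed
(b) allowed
(c) allowed
(d) forbidden (ΔS fails)
(e) forbidden (ΔS, ΔL, ΔJ fail)
(f) forbidden (parity, ΔS, ΔL, ΔJ fail)
(g) allowed
Total allowed: 4 of 7.

4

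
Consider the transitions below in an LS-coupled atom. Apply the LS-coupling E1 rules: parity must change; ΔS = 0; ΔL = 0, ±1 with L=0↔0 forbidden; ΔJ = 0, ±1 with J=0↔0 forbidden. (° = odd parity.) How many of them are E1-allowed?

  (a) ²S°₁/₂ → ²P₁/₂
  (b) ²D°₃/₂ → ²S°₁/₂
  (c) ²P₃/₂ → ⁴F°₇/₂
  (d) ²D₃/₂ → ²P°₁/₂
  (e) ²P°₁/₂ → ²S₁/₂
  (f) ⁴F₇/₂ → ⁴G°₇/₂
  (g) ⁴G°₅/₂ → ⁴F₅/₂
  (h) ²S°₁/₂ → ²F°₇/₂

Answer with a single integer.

(a) allowed
(b) forbidden (parity, ΔL fail)
(c) forbidden (ΔS, ΔL, ΔJ fail)
(d) allowed
(e) allowed
(f) allowed
(g) allowed
(h) forbidden (parity, ΔL, ΔJ fail)
Total allowed: 5 of 8.

5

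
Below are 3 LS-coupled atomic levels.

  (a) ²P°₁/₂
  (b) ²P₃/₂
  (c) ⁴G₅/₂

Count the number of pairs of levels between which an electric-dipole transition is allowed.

(a)–(b): allowed.
(a)–(c): forbidden (ΔS, ΔL, ΔJ).
(b)–(c): forbidden (parity, ΔS, ΔL).
Allowed pairs: 1 of 3.

1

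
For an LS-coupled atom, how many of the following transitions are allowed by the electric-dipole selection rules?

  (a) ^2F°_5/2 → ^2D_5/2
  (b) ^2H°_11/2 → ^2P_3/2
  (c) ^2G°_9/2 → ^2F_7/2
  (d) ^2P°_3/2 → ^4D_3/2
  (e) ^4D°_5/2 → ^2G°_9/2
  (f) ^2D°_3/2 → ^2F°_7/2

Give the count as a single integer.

(a) allowed
(b) forbidden (ΔL, ΔJ fail)
(c) allowed
(d) forbidden (ΔS fails)
(e) forbidden (parity, ΔS, ΔL, ΔJ fail)
(f) forbidden (parity, ΔJ fail)
Total allowed: 2 of 6.

2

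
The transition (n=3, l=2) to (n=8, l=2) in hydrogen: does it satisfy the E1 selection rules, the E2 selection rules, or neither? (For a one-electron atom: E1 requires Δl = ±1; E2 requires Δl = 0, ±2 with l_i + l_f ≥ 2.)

Δl = 2 − 2 = +0; l_i + l_f = 4.
E1 (Δl = ±1): not satisfied.
E2 (Δl = 0,±2, l_i+l_f ≥ 2): satisfied.

E2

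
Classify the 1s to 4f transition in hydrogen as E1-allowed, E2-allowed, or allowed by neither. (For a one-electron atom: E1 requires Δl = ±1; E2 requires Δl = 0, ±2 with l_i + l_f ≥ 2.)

neither

Δl = 3 − 0 = +3; l_i + l_f = 3.
E1 (Δl = ±1): not satisfied.
E2 (Δl = 0,±2, l_i+l_f ≥ 2): not satisfied.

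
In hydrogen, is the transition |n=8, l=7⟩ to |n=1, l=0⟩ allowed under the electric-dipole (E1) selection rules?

Δl = 0 − 7 = -7; the E1 rule Δl = ±1 is fails.
The transition is electric-dipole forbidden.

forbidden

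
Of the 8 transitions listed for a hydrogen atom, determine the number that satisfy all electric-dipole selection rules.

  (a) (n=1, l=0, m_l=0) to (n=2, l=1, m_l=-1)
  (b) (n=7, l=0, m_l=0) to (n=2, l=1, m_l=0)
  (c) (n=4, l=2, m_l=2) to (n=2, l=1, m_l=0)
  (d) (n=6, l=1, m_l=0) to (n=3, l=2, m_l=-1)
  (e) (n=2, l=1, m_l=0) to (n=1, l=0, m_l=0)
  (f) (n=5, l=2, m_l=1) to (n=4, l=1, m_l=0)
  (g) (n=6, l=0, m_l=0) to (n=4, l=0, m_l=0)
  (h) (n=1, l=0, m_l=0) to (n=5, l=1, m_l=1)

(a) allowed
(b) allowed
(c) forbidden — Δm_l = -2 (E1 requires Δm_l = 0, ±1)
(d) allowed
(e) allowed
(f) allowed
(g) forbidden — Δl = +0 (E1 requires Δl = ±1)
(h) allowed
Total allowed: 6 of 8.

6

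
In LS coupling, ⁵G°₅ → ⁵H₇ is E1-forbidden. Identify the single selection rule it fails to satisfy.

Reading off the term symbols: S 2→2, L 4→5, J 5→7, parity odd→even.
Parity must change: odd → even — ✓.
ΔS = 0: S: 2 → 2 — ✓.
ΔL = 0, ±1 (not L=0↔0): L: 4 → 5, ΔL = +1 — ✓.
ΔJ = 0, ±1 (not J=0↔0): J: 5 → 7, ΔJ = +2 — ✗.

the ΔJ = 0, ±1 rule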